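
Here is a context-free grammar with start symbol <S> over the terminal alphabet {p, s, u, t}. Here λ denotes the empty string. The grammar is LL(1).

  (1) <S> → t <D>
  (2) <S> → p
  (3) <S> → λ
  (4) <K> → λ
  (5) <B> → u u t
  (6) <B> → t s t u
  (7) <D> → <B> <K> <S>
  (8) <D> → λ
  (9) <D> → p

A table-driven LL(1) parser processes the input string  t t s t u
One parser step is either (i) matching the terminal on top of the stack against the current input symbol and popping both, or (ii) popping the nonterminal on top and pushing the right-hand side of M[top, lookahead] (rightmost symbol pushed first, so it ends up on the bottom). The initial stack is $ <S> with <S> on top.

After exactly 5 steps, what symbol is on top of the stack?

     Stack              Input        Action
  1  $ <S>              t t s t u $  expand <S> → t <D>
  2  $ <D> t            t t s t u $  match t
  3  $ <D>              t s t u $    expand <D> → <B> <K> <S>
  4  $ <S> <K> <B>      t s t u $    expand <B> → t s t u
  5  $ <S> <K> u t s t  t s t u $    match t
Stack after step 5: $ <S> <K> u t s (top = s).

s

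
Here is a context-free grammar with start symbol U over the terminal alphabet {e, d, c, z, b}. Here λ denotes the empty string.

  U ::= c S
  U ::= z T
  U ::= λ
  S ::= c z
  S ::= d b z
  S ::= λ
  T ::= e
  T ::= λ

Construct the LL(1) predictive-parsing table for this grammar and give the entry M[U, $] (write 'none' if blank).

U ::= λ

FIRST(U): from U::=c S we get {c}; from U::=z T we get {z}; from U::=λ we get {λ}. So FIRST(U) = {λ, c, z}.
FIRST(S): from S::=c z we get {c}; from S::=d b z we get {d}; from S::=λ we get {λ}. So FIRST(S) = {λ, c, d}.
FIRST(T): from T::=e we get {e}; from T::=λ we get {λ}. So FIRST(T) = {λ, e}.
FOLLOW(U) includes $ since U is the start symbol.
FOLLOW(U): U appears on no right-hand side. Thus FOLLOW(U) = {$}.
For U ::= c S: FIRST(c S) = {c}, so it goes in M[U, t] for t ∈ {c}.
For U ::= z T: FIRST(z T) = {z}, so it goes in M[U, t] for t ∈ {z}.
For U ::= λ: FIRST(λ) = {λ}, so it goes in M[U, t] for t ∈ {}; since λ ∈ FIRST, also for every t ∈ FOLLOW(U) = {$}.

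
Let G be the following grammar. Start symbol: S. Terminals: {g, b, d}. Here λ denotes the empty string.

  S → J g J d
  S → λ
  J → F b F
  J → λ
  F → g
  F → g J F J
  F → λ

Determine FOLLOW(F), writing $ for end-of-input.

FIRST(F): from F→g we get {g}; from F→g J F J we get {g}; from F→λ we get {λ}. So FIRST(F) = {λ, g}.
FIRST(J): from J→F b F we get {b, g}; from J→λ we get {λ}. So FIRST(J) = {λ, b, g}.
FIRST(S): from S→J g J d we get {b, g}; from S→λ we get {λ}. So FIRST(S) = {λ, b, g}.
FOLLOW(S) includes $ since S is the start symbol.
FOLLOW(S): S appears on no right-hand side. Thus FOLLOW(S) = {$}.
FOLLOW(J): in S→J g J d (occurrence 1), J is followed by g J d with FIRST {g}; in S→J g J d (occurrence 2), J is followed by d with FIRST {d}; in F→g J F J (occurrence 1), J is followed by F J with FIRST {λ, b, g}; in F→g J F J (occurrence 1), the suffix after J is nullable, so FOLLOW(J) ⊇ FOLLOW(F) = {b, d, g}; in F→g J F J (occurrence 2), the suffix after J is empty, so FOLLOW(J) ⊇ FOLLOW(F) = {b, d, g}. Thus FOLLOW(J) = {b, d, g}.
FOLLOW(F): in J→F b F (occurrence 1), F is followed by b F with FIRST {b}; in J→F b F (occurrence 2), the suffix after F is empty, so FOLLOW(F) ⊇ FOLLOW(J) = {b, d, g}; in F→g J F J, F is followed by J with FIRST {λ, b, g}; in F→g J F J, the suffix after F is nullable (adds nothing new). Thus FOLLOW(F) = {b, d, g}.

{b, d, g}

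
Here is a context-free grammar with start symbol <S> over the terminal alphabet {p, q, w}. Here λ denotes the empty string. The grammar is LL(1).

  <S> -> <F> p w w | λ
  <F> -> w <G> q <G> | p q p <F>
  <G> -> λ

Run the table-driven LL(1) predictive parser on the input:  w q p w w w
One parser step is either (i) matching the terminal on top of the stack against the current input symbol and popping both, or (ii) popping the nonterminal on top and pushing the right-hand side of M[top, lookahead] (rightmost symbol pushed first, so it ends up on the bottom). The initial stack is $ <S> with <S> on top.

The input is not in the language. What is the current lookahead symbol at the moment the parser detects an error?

step 1: stack=$ <S>  input=w q p w w w $  — expand <S> -> <F> p w w
step 2: stack=$ w w p <F>  input=w q p w w w $  — expand <F> -> w <G> q <G>
step 3: stack=$ w w p <G> q <G> w  input=w q p w w w $  — match w
step 4: stack=$ w w p <G> q <G>  input=q p w w w $  — expand <G> -> λ
step 5: stack=$ w w p <G> q  input=q p w w w $  — match q
step 6: stack=$ w w p <G>  input=p w w w $  — expand <G> -> λ
step 7: stack=$ w w p  input=p w w w $  — match p
step 8: stack=$ w w  input=w w w $  — match w
step 9: stack=$ w  input=w w $  — match w
step 10: stack=$  input=w $  — error: stack empty but input remains

w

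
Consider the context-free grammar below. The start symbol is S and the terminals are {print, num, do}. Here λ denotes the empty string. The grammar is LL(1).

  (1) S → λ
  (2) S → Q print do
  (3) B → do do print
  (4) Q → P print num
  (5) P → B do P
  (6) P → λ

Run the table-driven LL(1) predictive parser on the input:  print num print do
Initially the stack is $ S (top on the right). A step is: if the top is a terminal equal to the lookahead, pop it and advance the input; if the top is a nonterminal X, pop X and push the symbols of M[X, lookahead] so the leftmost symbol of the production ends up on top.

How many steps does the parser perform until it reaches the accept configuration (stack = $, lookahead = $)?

7

step 1: stack=$ S  input=print num print do $  — expand S → Q print do
step 2: stack=$ do print Q  input=print num print do $  — expand Q → P print num
step 3: stack=$ do print num print P  input=print num print do $  — expand P → λ
step 4: stack=$ do print num print  input=print num print do $  — match print
step 5: stack=$ do print num  input=num print do $  — match num
step 6: stack=$ do print  input=print do $  — match print
step 7: stack=$ do  input=do $  — match do
Accept reached after 7 steps.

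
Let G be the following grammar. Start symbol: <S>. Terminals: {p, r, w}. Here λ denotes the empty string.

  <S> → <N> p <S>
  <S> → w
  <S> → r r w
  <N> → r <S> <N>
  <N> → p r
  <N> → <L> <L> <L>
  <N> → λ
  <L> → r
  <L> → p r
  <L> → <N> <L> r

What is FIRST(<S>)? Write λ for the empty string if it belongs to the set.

{p, r, w}

FIRST(<S>): from <S>→<N> p <S> we get {p, r}; from <S>→w we get {w}; from <S>→r r w we get {r}. So FIRST(<S>) = {p, r, w}.
FIRST(<N>): from <N>→r <S> <N> we get {r}; from <N>→p r we get {p}; from <N>→<L> <L> <L> we get {p, r}; from <N>→λ we get {λ}. So FIRST(<N>) = {λ, p, r}.
FIRST(<L>): from <L>→r we get {r}; from <L>→p r we get {p}; from <L>→<N> <L> r we get {p, r}. So FIRST(<L>) = {p, r}.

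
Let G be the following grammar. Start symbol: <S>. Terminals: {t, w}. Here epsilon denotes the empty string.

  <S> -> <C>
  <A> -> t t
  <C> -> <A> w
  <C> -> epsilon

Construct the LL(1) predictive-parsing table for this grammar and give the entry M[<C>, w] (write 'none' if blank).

none

FIRST(<A>) = {t}
FIRST(<C>) = {epsilon, t}  (via <A> w)
FIRST(<S>) = {epsilon, t}  (via <C>)
FOLLOW(<S>) includes $ since <S> is the start symbol.
FOLLOW(<S>): <S> appears on no right-hand side. Thus FOLLOW(<S>) = {$}.
FOLLOW(<C>): in <S>-><C>, the suffix after <C> is empty, so FOLLOW(<C>) ⊇ FOLLOW(<S>) = {$}. Thus FOLLOW(<C>) = {$}.
For <C> -> <A> w: FIRST(<A> w) = {t}, so it goes in M[<C>, t] for t ∈ {t}.
For <C> -> epsilon: FIRST(epsilon) = {epsilon}, so it goes in M[<C>, t] for t ∈ {}; since epsilon ∈ FIRST, also for every t ∈ FOLLOW(<C>) = {$}.
None of these place a production in M[<C>, w].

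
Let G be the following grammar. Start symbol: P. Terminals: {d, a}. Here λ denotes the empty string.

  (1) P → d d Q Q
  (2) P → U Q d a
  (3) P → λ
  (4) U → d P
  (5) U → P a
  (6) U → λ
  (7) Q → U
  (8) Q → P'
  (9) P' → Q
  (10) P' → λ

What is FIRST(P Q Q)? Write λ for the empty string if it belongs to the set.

FIRST(P): from P→d d Q Q we get {d}; from P→U Q d a we get {a, d}; from P→λ we get {λ}. So FIRST(P) = {λ, a, d}.
FIRST(U): from U→d P we get {d}; from U→P a we get {a, d}; from U→λ we get {λ}. So FIRST(U) = {λ, a, d}.
FIRST(Q): from Q→U we get {λ, a, d}; from Q→P' we get {λ, a, d}. So FIRST(Q) = {λ, a, d}.
FIRST(P'): from P'→Q we get {λ, a, d}; from P'→λ we get {λ}. So FIRST(P') = {λ, a, d}.
FIRST(P Q Q): take FIRST of each symbol in turn, carrying on past any symbol whose FIRST contains λ; result {λ, a, d}.

{λ, a, d}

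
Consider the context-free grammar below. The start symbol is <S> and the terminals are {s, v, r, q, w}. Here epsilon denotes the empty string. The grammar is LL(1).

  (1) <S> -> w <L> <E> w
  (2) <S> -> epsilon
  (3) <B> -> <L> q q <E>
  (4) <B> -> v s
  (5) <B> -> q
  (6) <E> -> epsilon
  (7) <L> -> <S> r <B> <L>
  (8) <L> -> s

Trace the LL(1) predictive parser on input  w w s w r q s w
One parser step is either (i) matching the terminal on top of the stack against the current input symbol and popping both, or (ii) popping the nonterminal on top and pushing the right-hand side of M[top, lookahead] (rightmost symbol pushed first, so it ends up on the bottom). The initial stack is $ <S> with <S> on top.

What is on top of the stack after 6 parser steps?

step 1: stack=$ <S>  input=w w s w r q s w $  — expand <S> -> w <L> <E> w
step 2: stack=$ w <E> <L> w  input=w w s w r q s w $  — match w
step 3: stack=$ w <E> <L>  input=w s w r q s w $  — expand <L> -> <S> r <B> <L>
step 4: stack=$ w <E> <L> <B> r <S>  input=w s w r q s w $  — expand <S> -> w <L> <E> w
step 5: stack=$ w <E> <L> <B> r w <E> <L> w  input=w s w r q s w $  — match w
step 6: stack=$ w <E> <L> <B> r w <E> <L>  input=s w r q s w $  — expand <L> -> s
Stack after step 6: $ w <E> <L> <B> r w <E> s (top = s).

s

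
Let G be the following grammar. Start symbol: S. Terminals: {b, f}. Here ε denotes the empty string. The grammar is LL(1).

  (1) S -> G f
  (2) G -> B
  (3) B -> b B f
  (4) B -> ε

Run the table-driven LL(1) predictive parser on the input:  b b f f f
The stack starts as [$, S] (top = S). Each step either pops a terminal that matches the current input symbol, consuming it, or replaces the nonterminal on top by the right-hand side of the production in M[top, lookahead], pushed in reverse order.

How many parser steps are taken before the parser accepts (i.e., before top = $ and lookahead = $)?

10

step 1: stack=$ S  input=b b f f f $  — expand S -> G f
step 2: stack=$ f G  input=b b f f f $  — expand G -> B
step 3: stack=$ f B  input=b b f f f $  — expand B -> b B f
step 4: stack=$ f f B b  input=b b f f f $  — match b
step 5: stack=$ f f B  input=b f f f $  — expand B -> b B f
step 6: stack=$ f f f B b  input=b f f f $  — match b
step 7: stack=$ f f f B  input=f f f $  — expand B -> ε
step 8: stack=$ f f f  input=f f f $  — match f
step 9: stack=$ f f  input=f f $  — match f
step 10: stack=$ f  input=f $  — match f
Accept reached after 10 steps.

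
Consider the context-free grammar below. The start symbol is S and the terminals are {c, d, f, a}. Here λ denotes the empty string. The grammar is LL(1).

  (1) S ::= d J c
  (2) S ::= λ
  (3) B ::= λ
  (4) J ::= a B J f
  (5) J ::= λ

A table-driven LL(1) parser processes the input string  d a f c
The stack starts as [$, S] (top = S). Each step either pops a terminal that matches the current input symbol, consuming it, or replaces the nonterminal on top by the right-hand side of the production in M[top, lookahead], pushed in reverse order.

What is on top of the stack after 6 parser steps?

f

step 1: stack=$ S  input=d a f c $  — expand S ::= d J c
step 2: stack=$ c J d  input=d a f c $  — match d
step 3: stack=$ c J  input=a f c $  — expand J ::= a B J f
step 4: stack=$ c f J B a  input=a f c $  — match a
step 5: stack=$ c f J B  input=f c $  — expand B ::= λ
step 6: stack=$ c f J  input=f c $  — expand J ::= λ
Stack after step 6: $ c f (top = f).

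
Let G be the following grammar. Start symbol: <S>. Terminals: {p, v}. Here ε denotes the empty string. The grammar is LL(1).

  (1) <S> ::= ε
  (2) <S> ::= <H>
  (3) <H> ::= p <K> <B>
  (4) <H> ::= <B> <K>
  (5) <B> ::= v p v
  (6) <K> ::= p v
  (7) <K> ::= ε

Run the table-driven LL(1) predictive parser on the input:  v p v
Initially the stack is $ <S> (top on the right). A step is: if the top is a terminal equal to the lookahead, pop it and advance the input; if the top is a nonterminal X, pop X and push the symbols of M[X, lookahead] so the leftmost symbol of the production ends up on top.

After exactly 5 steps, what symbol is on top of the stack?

     Stack        Input    Action
  1  $ <S>        v p v $  expand <S> ::= <H>
  2  $ <H>        v p v $  expand <H> ::= <B> <K>
  3  $ <K> <B>    v p v $  expand <B> ::= v p v
  4  $ <K> v p v  v p v $  match v
  5  $ <K> v p    p v $    match p
Stack after step 5: $ <K> v (top = v).

v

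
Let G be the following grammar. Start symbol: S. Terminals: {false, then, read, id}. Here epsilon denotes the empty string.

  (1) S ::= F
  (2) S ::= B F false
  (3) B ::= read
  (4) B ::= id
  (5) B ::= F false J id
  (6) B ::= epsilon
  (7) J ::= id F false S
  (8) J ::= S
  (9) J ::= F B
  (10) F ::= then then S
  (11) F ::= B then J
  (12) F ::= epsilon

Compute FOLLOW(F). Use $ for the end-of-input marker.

FIRST(S) = {epsilon, false, id, read, then}  (via F, B F false)
FIRST(B) = {epsilon, false, id, read, then}  (via F false J id)
FIRST(F) = {epsilon, false, id, read, then}  (via B then J)
FIRST(J) = {epsilon, false, id, read, then}  (via S, F B)
FOLLOW(S) includes $ since S is the start symbol.
FOLLOW(S): in J::=id F false S, the suffix after S is empty, so FOLLOW(S) ⊇ FOLLOW(J) = {$, false, id, read, then}; in J::=S, the suffix after S is empty, so FOLLOW(S) ⊇ FOLLOW(J) = {$, false, id, read, then}; in F::=then then S, the suffix after S is empty, so FOLLOW(S) ⊇ FOLLOW(F) = {$, false, id, read, then}. Thus FOLLOW(S) = {$, false, id, read, then}.
FOLLOW(B): in S::=B F false, B is followed by F false with FIRST {false, id, read, then}; in J::=F B, the suffix after B is empty, so FOLLOW(B) ⊇ FOLLOW(J) = {$, false, id, read, then}; in F::=B then J, B is followed by then J with FIRST {then}. Thus FOLLOW(B) = {$, false, id, read, then}.
FOLLOW(J): in B::=F false J id, J is followed by id with FIRST {id}; in F::=B then J, the suffix after J is empty, so FOLLOW(J) ⊇ FOLLOW(F) = {$, false, id, read, then}. Thus FOLLOW(J) = {$, false, id, read, then}.
FOLLOW(F): in S::=F, the suffix after F is empty, so FOLLOW(F) ⊇ FOLLOW(S) = {$, false, id, read, then}; in S::=B F false, F is followed by false with FIRST {false}; in B::=F false J id, F is followed by false J id with FIRST {false}; in J::=id F false S, F is followed by false S with FIRST {false}; in J::=F B, F is followed by B with FIRST {epsilon, false, id, read, then}; in J::=F B, the suffix after F is nullable, so FOLLOW(F) ⊇ FOLLOW(J) = {$, false, id, read, then}. Thus FOLLOW(F) = {$, false, id, read, then}.

{$, false, id, read, then}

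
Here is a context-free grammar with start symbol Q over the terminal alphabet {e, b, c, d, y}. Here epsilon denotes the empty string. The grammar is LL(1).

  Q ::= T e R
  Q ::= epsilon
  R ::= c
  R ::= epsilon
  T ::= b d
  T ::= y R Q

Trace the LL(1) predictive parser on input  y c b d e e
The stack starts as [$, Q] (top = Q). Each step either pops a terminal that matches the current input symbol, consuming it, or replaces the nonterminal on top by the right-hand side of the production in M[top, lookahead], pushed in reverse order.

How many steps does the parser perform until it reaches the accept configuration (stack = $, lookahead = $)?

      Stack          Input          Action
   1  $ Q            y c b d e e $  expand Q ::= T e R
   2  $ R e T        y c b d e e $  expand T ::= y R Q
   3  $ R e Q R y    y c b d e e $  match y
   4  $ R e Q R      c b d e e $    expand R ::= c
   5  $ R e Q c      c b d e e $    match c
   6  $ R e Q        b d e e $      expand Q ::= T e R
   7  $ R e R e T    b d e e $      expand T ::= b d
   8  $ R e R e d b  b d e e $      match b
   9  $ R e R e d    d e e $        match d
  10  $ R e R e      e e $          match e
  11  $ R e R        e $            expand R ::= epsilon
  12  $ R e          e $            match e
  13  $ R            $              expand R ::= epsilon
Accept reached after 13 steps.

13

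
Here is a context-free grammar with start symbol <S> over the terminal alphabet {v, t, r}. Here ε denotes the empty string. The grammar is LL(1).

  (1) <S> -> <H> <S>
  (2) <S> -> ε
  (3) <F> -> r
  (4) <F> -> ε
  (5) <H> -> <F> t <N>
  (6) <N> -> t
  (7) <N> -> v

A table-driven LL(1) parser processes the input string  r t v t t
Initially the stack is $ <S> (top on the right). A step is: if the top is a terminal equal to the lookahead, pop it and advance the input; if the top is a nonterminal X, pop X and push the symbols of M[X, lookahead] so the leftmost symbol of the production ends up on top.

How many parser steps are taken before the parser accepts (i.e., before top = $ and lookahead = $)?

      Stack            Input        Action
   1  $ <S>            r t v t t $  expand <S> -> <H> <S>
   2  $ <S> <H>        r t v t t $  expand <H> -> <F> t <N>
   3  $ <S> <N> t <F>  r t v t t $  expand <F> -> r
   4  $ <S> <N> t r    r t v t t $  match r
   5  $ <S> <N> t      t v t t $    match t
   6  $ <S> <N>        v t t $      expand <N> -> v
   7  $ <S> v          v t t $      match v
   8  $ <S>            t t $        expand <S> -> <H> <S>
   9  $ <S> <H>        t t $        expand <H> -> <F> t <N>
  10  $ <S> <N> t <F>  t t $        expand <F> -> ε
  11  $ <S> <N> t      t t $        match t
  12  $ <S> <N>        t $          expand <N> -> t
  13  $ <S> t          t $          match t
  14  $ <S>            $            expand <S> -> ε
Accept reached after 14 steps.

14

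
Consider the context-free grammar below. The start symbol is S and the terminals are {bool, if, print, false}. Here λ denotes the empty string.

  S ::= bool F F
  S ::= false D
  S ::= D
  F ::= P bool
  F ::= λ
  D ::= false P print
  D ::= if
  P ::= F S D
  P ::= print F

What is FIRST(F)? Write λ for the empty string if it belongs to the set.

FIRST(D) = {false, if}
FIRST(S) = {bool, false, if}  (via D)
FIRST(F) = {λ, bool, false, if, print}  (via P bool)
FIRST(P) = {bool, false, if, print}  (via F S D)

{λ, bool, false, if, print}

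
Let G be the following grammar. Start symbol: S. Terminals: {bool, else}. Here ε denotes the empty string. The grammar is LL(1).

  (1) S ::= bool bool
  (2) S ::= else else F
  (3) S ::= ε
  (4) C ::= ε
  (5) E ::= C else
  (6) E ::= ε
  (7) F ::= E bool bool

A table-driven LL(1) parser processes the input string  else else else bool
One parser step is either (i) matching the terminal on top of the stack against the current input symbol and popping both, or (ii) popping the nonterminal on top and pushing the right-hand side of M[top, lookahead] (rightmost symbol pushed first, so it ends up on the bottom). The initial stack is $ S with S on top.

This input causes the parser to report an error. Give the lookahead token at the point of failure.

step 1: stack=$ S  input=else else else bool $  — expand S ::= else else F
step 2: stack=$ F else else  input=else else else bool $  — match else
step 3: stack=$ F else  input=else else bool $  — match else
step 4: stack=$ F  input=else bool $  — expand F ::= E bool bool
step 5: stack=$ bool bool E  input=else bool $  — expand E ::= C else
step 6: stack=$ bool bool else C  input=else bool $  — expand C ::= ε
step 7: stack=$ bool bool else  input=else bool $  — match else
step 8: stack=$ bool bool  input=bool $  — match bool
step 9: stack=$ bool  input=$  — error: top is terminal bool but lookahead is $

$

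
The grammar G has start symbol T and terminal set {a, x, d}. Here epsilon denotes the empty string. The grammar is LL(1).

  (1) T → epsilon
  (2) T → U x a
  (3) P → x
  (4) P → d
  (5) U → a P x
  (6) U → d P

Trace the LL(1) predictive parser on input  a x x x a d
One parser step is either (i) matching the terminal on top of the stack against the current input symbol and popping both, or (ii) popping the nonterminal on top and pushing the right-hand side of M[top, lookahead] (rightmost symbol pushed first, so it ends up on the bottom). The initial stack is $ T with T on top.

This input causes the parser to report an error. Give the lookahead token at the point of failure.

d

step 1: stack=$ T  input=a x x x a d $  — expand T → U x a
step 2: stack=$ a x U  input=a x x x a d $  — expand U → a P x
step 3: stack=$ a x x P a  input=a x x x a d $  — match a
step 4: stack=$ a x x P  input=x x x a d $  — expand P → x
step 5: stack=$ a x x x  input=x x x a d $  — match x
step 6: stack=$ a x x  input=x x a d $  — match x
step 7: stack=$ a x  input=x a d $  — match x
step 8: stack=$ a  input=a d $  — match a
step 9: stack=$  input=d $  — error: stack empty but input remains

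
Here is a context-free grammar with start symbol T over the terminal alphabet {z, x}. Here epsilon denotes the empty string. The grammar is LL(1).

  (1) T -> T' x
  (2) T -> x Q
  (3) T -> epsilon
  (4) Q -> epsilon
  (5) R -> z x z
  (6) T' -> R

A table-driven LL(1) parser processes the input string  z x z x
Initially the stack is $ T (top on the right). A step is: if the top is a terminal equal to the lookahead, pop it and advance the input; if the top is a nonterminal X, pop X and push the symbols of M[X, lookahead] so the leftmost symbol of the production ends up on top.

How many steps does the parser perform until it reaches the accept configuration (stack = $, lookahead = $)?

7

     Stack      Input      Action
  1  $ T        z x z x $  expand T -> T' x
  2  $ x T'     z x z x $  expand T' -> R
  3  $ x R      z x z x $  expand R -> z x z
  4  $ x z x z  z x z x $  match z
  5  $ x z x    x z x $    match x
  6  $ x z      z x $      match z
  7  $ x        x $        match x
Accept reached after 7 steps.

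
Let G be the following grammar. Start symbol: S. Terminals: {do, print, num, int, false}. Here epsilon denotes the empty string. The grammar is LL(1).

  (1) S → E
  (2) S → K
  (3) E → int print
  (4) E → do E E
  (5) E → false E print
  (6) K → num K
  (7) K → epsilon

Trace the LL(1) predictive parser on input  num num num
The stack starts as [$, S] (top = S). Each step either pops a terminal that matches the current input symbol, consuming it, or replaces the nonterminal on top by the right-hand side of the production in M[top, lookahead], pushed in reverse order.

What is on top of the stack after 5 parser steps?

step 1: stack=$ S  input=num num num $  — expand S → K
step 2: stack=$ K  input=num num num $  — expand K → num K
step 3: stack=$ K num  input=num num num $  — match num
step 4: stack=$ K  input=num num $  — expand K → num K
step 5: stack=$ K num  input=num num $  — match num
Stack after step 5: $ K (top = K).

K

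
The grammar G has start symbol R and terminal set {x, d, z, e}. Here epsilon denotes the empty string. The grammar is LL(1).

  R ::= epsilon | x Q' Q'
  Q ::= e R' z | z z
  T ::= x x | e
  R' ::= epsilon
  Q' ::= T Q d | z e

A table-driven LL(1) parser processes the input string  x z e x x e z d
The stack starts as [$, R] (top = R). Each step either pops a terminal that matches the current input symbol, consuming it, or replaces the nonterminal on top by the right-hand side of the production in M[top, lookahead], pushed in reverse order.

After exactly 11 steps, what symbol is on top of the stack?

R'

step 1: stack=$ R  input=x z e x x e z d $  — expand R ::= x Q' Q'
step 2: stack=$ Q' Q' x  input=x z e x x e z d $  — match x
step 3: stack=$ Q' Q'  input=z e x x e z d $  — expand Q' ::= z e
step 4: stack=$ Q' e z  input=z e x x e z d $  — match z
step 5: stack=$ Q' e  input=e x x e z d $  — match e
step 6: stack=$ Q'  input=x x e z d $  — expand Q' ::= T Q d
step 7: stack=$ d Q T  input=x x e z d $  — expand T ::= x x
step 8: stack=$ d Q x x  input=x x e z d $  — match x
step 9: stack=$ d Q x  input=x e z d $  — match x
step 10: stack=$ d Q  input=e z d $  — expand Q ::= e R' z
step 11: stack=$ d z R' e  input=e z d $  — match e
Stack after step 11: $ d z R' (top = R').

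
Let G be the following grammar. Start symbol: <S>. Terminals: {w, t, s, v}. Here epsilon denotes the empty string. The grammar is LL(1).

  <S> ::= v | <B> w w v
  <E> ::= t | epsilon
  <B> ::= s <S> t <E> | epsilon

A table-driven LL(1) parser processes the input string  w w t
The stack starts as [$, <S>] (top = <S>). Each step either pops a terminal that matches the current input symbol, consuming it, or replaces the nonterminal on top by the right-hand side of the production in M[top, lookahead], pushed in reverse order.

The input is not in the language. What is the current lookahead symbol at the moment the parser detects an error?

t

step 1: stack=$ <S>  input=w w t $  — expand <S> ::= <B> w w v
step 2: stack=$ v w w <B>  input=w w t $  — expand <B> ::= epsilon
step 3: stack=$ v w w  input=w w t $  — match w
step 4: stack=$ v w  input=w t $  — match w
step 5: stack=$ v  input=t $  — error: top is terminal v but lookahead is t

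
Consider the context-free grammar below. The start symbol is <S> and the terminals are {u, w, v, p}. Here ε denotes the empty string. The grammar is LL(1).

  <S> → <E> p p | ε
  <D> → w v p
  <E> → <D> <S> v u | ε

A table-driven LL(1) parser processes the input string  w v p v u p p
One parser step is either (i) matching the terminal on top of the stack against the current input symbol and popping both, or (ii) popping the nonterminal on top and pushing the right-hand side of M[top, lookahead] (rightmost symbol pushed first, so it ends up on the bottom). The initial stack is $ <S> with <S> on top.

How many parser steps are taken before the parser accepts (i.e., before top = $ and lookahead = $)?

11

step 1: stack=$ <S>  input=w v p v u p p $  — expand <S> → <E> p p
step 2: stack=$ p p <E>  input=w v p v u p p $  — expand <E> → <D> <S> v u
step 3: stack=$ p p u v <S> <D>  input=w v p v u p p $  — expand <D> → w v p
step 4: stack=$ p p u v <S> p v w  input=w v p v u p p $  — match w
step 5: stack=$ p p u v <S> p v  input=v p v u p p $  — match v
step 6: stack=$ p p u v <S> p  input=p v u p p $  — match p
step 7: stack=$ p p u v <S>  input=v u p p $  — expand <S> → ε
step 8: stack=$ p p u v  input=v u p p $  — match v
step 9: stack=$ p p u  input=u p p $  — match u
step 10: stack=$ p p  input=p p $  — match p
step 11: stack=$ p  input=p $  — match p
Accept reached after 11 steps.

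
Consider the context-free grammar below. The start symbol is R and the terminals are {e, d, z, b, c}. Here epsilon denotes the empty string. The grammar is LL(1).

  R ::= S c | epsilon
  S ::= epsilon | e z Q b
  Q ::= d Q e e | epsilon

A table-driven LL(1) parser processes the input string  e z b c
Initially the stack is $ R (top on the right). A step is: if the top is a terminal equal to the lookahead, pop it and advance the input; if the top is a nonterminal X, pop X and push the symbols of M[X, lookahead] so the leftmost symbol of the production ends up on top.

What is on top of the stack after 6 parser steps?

c

step 1: stack=$ R  input=e z b c $  — expand R ::= S c
step 2: stack=$ c S  input=e z b c $  — expand S ::= e z Q b
step 3: stack=$ c b Q z e  input=e z b c $  — match e
step 4: stack=$ c b Q z  input=z b c $  — match z
step 5: stack=$ c b Q  input=b c $  — expand Q ::= epsilon
step 6: stack=$ c b  input=b c $  — match b
Stack after step 6: $ c (top = c).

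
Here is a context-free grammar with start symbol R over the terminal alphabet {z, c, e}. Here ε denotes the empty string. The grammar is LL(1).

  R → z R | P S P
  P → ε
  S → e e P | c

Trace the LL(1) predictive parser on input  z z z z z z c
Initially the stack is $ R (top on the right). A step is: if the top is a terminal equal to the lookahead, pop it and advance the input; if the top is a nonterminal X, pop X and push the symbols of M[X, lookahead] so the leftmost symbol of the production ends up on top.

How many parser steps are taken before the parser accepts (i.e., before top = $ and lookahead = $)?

17

      Stack    Input            Action
   1  $ R      z z z z z z c $  expand R → z R
   2  $ R z    z z z z z z c $  match z
   3  $ R      z z z z z c $    expand R → z R
   4  $ R z    z z z z z c $    match z
   5  $ R      z z z z c $      expand R → z R
   6  $ R z    z z z z c $      match z
   7  $ R      z z z c $        expand R → z R
   8  $ R z    z z z c $        match z
   9  $ R      z z c $          expand R → z R
  10  $ R z    z z c $          match z
  11  $ R      z c $            expand R → z R
  12  $ R z    z c $            match z
  13  $ R      c $              expand R → P S P
  14  $ P S P  c $              expand P → ε
  15  $ P S    c $              expand S → c
  16  $ P c    c $              match c
  17  $ P      $                expand P → ε
Accept reached after 17 steps.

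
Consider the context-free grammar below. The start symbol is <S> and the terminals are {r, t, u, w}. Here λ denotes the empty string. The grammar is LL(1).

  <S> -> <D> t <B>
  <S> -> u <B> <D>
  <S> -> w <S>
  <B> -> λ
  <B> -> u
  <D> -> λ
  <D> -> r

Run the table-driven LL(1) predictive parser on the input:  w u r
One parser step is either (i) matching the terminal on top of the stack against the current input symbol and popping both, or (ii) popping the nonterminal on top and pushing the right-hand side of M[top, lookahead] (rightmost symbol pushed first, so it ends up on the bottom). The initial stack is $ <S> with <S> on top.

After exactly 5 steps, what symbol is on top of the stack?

<D>

     Stack        Input    Action
  1  $ <S>        w u r $  expand <S> -> w <S>
  2  $ <S> w      w u r $  match w
  3  $ <S>        u r $    expand <S> -> u <B> <D>
  4  $ <D> <B> u  u r $    match u
  5  $ <D> <B>    r $      expand <B> -> λ
Stack after step 5: $ <D> (top = <D>).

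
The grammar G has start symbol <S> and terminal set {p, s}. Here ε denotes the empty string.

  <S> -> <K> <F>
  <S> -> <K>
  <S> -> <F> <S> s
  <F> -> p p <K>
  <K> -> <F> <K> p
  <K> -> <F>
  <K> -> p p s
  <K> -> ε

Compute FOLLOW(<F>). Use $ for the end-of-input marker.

FIRST(<F>) = {p}
FIRST(<K>) = {ε, p}  (via <F> <K> p, <F>)
FIRST(<S>) = {ε, p}  (via <K> <F>, <K>, <F> <S> s)
FOLLOW(<S>) includes $ since <S> is the start symbol.
FOLLOW(<S>): in <S>-><F> <S> s, <S> is followed by s with FIRST {s}. Thus FOLLOW(<S>) = {$, s}.
FOLLOW(<F>): in <S>-><K> <F>, the suffix after <F> is empty, so FOLLOW(<F>) ⊇ FOLLOW(<S>) = {$, s}; in <S>-><F> <S> s, <F> is followed by <S> s with FIRST {p, s}; in <K>-><F> <K> p, <F> is followed by <K> p with FIRST {p}; in <K>-><F>, the suffix after <F> is empty, so FOLLOW(<F>) ⊇ FOLLOW(<K>) = {$, p, s}. Thus FOLLOW(<F>) = {$, p, s}.
FOLLOW(<K>): in <S>-><K> <F>, <K> is followed by <F> with FIRST {p}; in <S>-><K>, the suffix after <K> is empty, so FOLLOW(<K>) ⊇ FOLLOW(<S>) = {$, s}; in <F>->p p <K>, the suffix after <K> is empty, so FOLLOW(<K>) ⊇ FOLLOW(<F>) = {$, p, s}; in <K>-><F> <K> p, <K> is followed by p with FIRST {p}. Thus FOLLOW(<K>) = {$, p, s}.

{$, p, s}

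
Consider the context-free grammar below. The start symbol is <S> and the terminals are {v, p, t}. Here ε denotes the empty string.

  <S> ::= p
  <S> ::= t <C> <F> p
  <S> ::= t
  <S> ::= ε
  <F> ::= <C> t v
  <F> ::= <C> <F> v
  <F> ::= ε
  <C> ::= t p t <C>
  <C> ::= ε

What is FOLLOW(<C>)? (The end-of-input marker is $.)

{p, t, v}

FIRST(<S>) = {ε, p, t}
FIRST(<C>) = {ε, t}
FIRST(<F>) = {ε, t, v}  (via <C> t v, <C> <F> v)
FOLLOW(<S>) includes $ since <S> is the start symbol.
FOLLOW(<S>): <S> appears on no right-hand side. Thus FOLLOW(<S>) = {$}.
FOLLOW(<F>): in <S>::=t <C> <F> p, <F> is followed by p with FIRST {p}; in <F>::=<C> <F> v, <F> is followed by v with FIRST {v}. Thus FOLLOW(<F>) = {p, v}.
FOLLOW(<C>): in <S>::=t <C> <F> p, <C> is followed by <F> p with FIRST {p, t, v}; in <F>::=<C> t v, <C> is followed by t v with FIRST {t}; in <F>::=<C> <F> v, <C> is followed by <F> v with FIRST {t, v}; in <C>::=t p t <C>, the suffix after <C> is empty (adds nothing new). Thus FOLLOW(<C>) = {p, t, v}.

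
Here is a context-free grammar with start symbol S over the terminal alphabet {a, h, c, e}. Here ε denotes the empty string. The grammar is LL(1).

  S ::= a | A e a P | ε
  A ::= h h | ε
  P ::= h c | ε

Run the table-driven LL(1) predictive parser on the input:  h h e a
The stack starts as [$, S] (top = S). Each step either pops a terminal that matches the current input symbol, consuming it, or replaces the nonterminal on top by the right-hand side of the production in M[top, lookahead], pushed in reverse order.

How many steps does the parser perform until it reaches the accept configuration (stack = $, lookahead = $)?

7

step 1: stack=$ S  input=h h e a $  — expand S ::= A e a P
step 2: stack=$ P a e A  input=h h e a $  — expand A ::= h h
step 3: stack=$ P a e h h  input=h h e a $  — match h
step 4: stack=$ P a e h  input=h e a $  — match h
step 5: stack=$ P a e  input=e a $  — match e
step 6: stack=$ P a  input=a $  — match a
step 7: stack=$ P  input=$  — expand P ::= ε
Accept reached after 7 steps.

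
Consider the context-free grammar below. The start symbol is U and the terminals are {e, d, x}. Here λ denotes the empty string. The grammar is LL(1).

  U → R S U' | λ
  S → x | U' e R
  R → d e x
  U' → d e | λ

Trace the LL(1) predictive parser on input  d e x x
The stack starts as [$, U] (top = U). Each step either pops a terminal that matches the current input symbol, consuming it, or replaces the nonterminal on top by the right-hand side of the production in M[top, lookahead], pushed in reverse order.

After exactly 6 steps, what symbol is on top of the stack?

x

     Stack         Input      Action
  1  $ U           d e x x $  expand U → R S U'
  2  $ U' S R      d e x x $  expand R → d e x
  3  $ U' S x e d  d e x x $  match d
  4  $ U' S x e    e x x $    match e
  5  $ U' S x      x x $      match x
  6  $ U' S        x $        expand S → x
Stack after step 6: $ U' x (top = x).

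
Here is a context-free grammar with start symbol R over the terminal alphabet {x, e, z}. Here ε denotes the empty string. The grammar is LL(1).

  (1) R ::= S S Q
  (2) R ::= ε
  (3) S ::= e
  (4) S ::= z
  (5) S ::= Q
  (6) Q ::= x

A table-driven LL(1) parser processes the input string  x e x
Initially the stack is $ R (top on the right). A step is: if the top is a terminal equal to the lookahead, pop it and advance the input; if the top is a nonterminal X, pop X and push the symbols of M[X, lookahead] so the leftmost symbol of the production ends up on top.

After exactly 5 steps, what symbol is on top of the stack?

     Stack    Input    Action
  1  $ R      x e x $  expand R ::= S S Q
  2  $ Q S S  x e x $  expand S ::= Q
  3  $ Q S Q  x e x $  expand Q ::= x
  4  $ Q S x  x e x $  match x
  5  $ Q S    e x $    expand S ::= e
Stack after step 5: $ Q e (top = e).

e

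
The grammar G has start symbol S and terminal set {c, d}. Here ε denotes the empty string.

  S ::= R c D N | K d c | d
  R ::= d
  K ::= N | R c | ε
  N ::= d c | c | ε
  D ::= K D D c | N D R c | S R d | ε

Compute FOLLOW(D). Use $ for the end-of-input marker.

FIRST(R) = {d}
FIRST(N) = {ε, c, d}
FIRST(K) = {ε, c, d}  (via N, R c)
FIRST(S) = {c, d}  (via R c D N, K d c)
FIRST(D) = {ε, c, d}  (via K D D c, N D R c, S R d)
FOLLOW(S) includes $ since S is the start symbol.
FOLLOW(S): in D::=S R d, S is followed by R d with FIRST {d}. Thus FOLLOW(S) = {$, d}.
FOLLOW(R): in S::=R c D N, R is followed by c D N with FIRST {c}; in K::=R c, R is followed by c with FIRST {c}; in D::=N D R c, R is followed by c with FIRST {c}; in D::=S R d, R is followed by d with FIRST {d}. Thus FOLLOW(R) = {c, d}.
FOLLOW(K): in S::=K d c, K is followed by d c with FIRST {d}; in D::=K D D c, K is followed by D D c with FIRST {c, d}. Thus FOLLOW(K) = {c, d}.
FOLLOW(N): in S::=R c D N, the suffix after N is empty, so FOLLOW(N) ⊇ FOLLOW(S) = {$, d}; in K::=N, the suffix after N is empty, so FOLLOW(N) ⊇ FOLLOW(K) = {c, d}; in D::=N D R c, N is followed by D R c with FIRST {c, d}. Thus FOLLOW(N) = {$, c, d}.
FOLLOW(D): in S::=R c D N, D is followed by N with FIRST {ε, c, d}; in S::=R c D N, the suffix after D is nullable, so FOLLOW(D) ⊇ FOLLOW(S) = {$, d}; in D::=K D D c (occurrence 1), D is followed by D c with FIRST {c, d}; in D::=K D D c (occurrence 2), D is followed by c with FIRST {c}; in D::=N D R c, D is followed by R c with FIRST {d}. Thus FOLLOW(D) = {$, c, d}.

{$, c, d}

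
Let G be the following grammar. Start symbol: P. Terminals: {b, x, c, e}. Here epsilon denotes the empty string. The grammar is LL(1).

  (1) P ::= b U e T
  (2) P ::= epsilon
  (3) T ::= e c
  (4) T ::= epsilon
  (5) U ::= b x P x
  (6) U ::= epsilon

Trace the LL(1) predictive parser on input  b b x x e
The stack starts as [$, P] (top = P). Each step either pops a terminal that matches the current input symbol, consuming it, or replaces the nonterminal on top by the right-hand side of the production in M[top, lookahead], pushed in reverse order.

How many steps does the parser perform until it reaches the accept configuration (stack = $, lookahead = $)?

     Stack          Input        Action
  1  $ P            b b x x e $  expand P ::= b U e T
  2  $ T e U b      b b x x e $  match b
  3  $ T e U        b x x e $    expand U ::= b x P x
  4  $ T e x P x b  b x x e $    match b
  5  $ T e x P x    x x e $      match x
  6  $ T e x P      x e $        expand P ::= epsilon
  7  $ T e x        x e $        match x
  8  $ T e          e $          match e
  9  $ T            $            expand T ::= epsilon
Accept reached after 9 steps.

9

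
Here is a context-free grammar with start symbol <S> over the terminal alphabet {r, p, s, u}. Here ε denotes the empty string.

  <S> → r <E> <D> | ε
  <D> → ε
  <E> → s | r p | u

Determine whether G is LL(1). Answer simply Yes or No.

Yes

FIRST(<S>) = {ε, r}
FIRST(<D>) = {ε}
FIRST(<E>) = {r, s, u}
FOLLOW(<S>) = {$}
FOLLOW(<D>) = {$}
FOLLOW(<E>) = {$}
Each cell of M receives at most one production.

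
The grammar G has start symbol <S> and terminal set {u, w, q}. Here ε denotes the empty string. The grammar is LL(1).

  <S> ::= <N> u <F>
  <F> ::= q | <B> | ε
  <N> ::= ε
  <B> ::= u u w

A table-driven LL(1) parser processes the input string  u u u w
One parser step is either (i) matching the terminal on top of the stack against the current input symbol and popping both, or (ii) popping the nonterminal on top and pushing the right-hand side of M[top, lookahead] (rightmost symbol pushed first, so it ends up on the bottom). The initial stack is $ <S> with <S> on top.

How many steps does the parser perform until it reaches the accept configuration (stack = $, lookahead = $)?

8

step 1: stack=$ <S>  input=u u u w $  — expand <S> ::= <N> u <F>
step 2: stack=$ <F> u <N>  input=u u u w $  — expand <N> ::= ε
step 3: stack=$ <F> u  input=u u u w $  — match u
step 4: stack=$ <F>  input=u u w $  — expand <F> ::= <B>
step 5: stack=$ <B>  input=u u w $  — expand <B> ::= u u w
step 6: stack=$ w u u  input=u u w $  — match u
step 7: stack=$ w u  input=u w $  — match u
step 8: stack=$ w  input=w $  — match w
Accept reached after 8 steps.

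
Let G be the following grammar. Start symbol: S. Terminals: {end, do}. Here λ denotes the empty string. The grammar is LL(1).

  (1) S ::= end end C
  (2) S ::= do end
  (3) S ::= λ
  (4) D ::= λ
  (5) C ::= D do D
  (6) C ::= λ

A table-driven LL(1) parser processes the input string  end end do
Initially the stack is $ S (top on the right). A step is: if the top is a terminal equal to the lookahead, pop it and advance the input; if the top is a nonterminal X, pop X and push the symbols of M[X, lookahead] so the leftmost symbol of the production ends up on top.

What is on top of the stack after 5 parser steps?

do

     Stack        Input         Action
  1  $ S          end end do $  expand S ::= end end C
  2  $ C end end  end end do $  match end
  3  $ C end      end do $      match end
  4  $ C          do $          expand C ::= D do D
  5  $ D do D     do $          expand D ::= λ
Stack after step 5: $ D do (top = do).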